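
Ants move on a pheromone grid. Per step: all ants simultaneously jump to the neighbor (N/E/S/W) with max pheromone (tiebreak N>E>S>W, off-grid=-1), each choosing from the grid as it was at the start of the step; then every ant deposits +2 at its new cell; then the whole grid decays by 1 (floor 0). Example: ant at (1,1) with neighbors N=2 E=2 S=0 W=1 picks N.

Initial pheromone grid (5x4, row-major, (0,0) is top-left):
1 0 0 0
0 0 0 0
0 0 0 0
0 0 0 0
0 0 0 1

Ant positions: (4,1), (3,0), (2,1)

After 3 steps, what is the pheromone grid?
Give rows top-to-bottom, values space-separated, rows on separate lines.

After step 1: ants at (3,1),(2,0),(1,1)
  0 0 0 0
  0 1 0 0
  1 0 0 0
  0 1 0 0
  0 0 0 0
After step 2: ants at (2,1),(1,0),(0,1)
  0 1 0 0
  1 0 0 0
  0 1 0 0
  0 0 0 0
  0 0 0 0
After step 3: ants at (1,1),(0,0),(0,2)
  1 0 1 0
  0 1 0 0
  0 0 0 0
  0 0 0 0
  0 0 0 0

1 0 1 0
0 1 0 0
0 0 0 0
0 0 0 0
0 0 0 0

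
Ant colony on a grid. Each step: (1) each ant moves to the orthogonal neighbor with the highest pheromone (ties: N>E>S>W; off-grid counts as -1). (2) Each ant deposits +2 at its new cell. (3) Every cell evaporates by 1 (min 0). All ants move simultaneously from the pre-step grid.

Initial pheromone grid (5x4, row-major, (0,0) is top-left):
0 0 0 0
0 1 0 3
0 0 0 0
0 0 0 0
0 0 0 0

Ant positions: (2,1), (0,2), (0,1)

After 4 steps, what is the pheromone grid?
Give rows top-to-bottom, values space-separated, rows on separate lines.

After step 1: ants at (1,1),(0,3),(1,1)
  0 0 0 1
  0 4 0 2
  0 0 0 0
  0 0 0 0
  0 0 0 0
After step 2: ants at (0,1),(1,3),(0,1)
  0 3 0 0
  0 3 0 3
  0 0 0 0
  0 0 0 0
  0 0 0 0
After step 3: ants at (1,1),(0,3),(1,1)
  0 2 0 1
  0 6 0 2
  0 0 0 0
  0 0 0 0
  0 0 0 0
After step 4: ants at (0,1),(1,3),(0,1)
  0 5 0 0
  0 5 0 3
  0 0 0 0
  0 0 0 0
  0 0 0 0

0 5 0 0
0 5 0 3
0 0 0 0
0 0 0 0
0 0 0 0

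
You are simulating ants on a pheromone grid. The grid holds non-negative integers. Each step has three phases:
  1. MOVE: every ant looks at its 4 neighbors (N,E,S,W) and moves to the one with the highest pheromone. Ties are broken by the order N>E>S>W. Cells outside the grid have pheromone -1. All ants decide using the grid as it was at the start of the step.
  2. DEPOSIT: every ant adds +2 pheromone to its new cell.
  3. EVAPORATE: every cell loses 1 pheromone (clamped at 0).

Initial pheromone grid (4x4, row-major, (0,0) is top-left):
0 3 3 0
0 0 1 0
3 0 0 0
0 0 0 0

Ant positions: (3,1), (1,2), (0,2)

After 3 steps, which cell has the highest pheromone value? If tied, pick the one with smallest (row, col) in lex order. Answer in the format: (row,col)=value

Answer: (0,1)=6

Derivation:
Step 1: ant0:(3,1)->N->(2,1) | ant1:(1,2)->N->(0,2) | ant2:(0,2)->W->(0,1)
  grid max=4 at (0,1)
Step 2: ant0:(2,1)->W->(2,0) | ant1:(0,2)->W->(0,1) | ant2:(0,1)->E->(0,2)
  grid max=5 at (0,1)
Step 3: ant0:(2,0)->N->(1,0) | ant1:(0,1)->E->(0,2) | ant2:(0,2)->W->(0,1)
  grid max=6 at (0,1)
Final grid:
  0 6 6 0
  1 0 0 0
  2 0 0 0
  0 0 0 0
Max pheromone 6 at (0,1)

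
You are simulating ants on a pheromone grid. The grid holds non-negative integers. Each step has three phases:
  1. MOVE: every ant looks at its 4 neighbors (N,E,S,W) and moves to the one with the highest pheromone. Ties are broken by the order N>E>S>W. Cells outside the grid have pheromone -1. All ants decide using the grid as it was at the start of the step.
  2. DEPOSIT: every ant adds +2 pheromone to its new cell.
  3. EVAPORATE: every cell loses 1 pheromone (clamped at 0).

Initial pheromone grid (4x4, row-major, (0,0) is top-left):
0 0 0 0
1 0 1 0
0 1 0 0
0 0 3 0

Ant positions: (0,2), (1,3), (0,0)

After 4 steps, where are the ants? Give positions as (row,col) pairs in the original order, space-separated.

Step 1: ant0:(0,2)->S->(1,2) | ant1:(1,3)->W->(1,2) | ant2:(0,0)->S->(1,0)
  grid max=4 at (1,2)
Step 2: ant0:(1,2)->N->(0,2) | ant1:(1,2)->N->(0,2) | ant2:(1,0)->N->(0,0)
  grid max=3 at (0,2)
Step 3: ant0:(0,2)->S->(1,2) | ant1:(0,2)->S->(1,2) | ant2:(0,0)->S->(1,0)
  grid max=6 at (1,2)
Step 4: ant0:(1,2)->N->(0,2) | ant1:(1,2)->N->(0,2) | ant2:(1,0)->N->(0,0)
  grid max=5 at (0,2)

(0,2) (0,2) (0,0)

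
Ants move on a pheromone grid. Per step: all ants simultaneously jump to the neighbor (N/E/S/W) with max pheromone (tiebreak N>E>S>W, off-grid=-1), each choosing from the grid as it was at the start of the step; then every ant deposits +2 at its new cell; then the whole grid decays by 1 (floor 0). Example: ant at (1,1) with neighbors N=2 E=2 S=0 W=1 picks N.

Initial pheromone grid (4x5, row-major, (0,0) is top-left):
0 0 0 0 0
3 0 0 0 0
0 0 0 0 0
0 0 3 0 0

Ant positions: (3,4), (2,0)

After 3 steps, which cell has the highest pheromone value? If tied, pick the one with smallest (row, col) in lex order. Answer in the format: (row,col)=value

Answer: (1,0)=4

Derivation:
Step 1: ant0:(3,4)->N->(2,4) | ant1:(2,0)->N->(1,0)
  grid max=4 at (1,0)
Step 2: ant0:(2,4)->N->(1,4) | ant1:(1,0)->N->(0,0)
  grid max=3 at (1,0)
Step 3: ant0:(1,4)->N->(0,4) | ant1:(0,0)->S->(1,0)
  grid max=4 at (1,0)
Final grid:
  0 0 0 0 1
  4 0 0 0 0
  0 0 0 0 0
  0 0 0 0 0
Max pheromone 4 at (1,0)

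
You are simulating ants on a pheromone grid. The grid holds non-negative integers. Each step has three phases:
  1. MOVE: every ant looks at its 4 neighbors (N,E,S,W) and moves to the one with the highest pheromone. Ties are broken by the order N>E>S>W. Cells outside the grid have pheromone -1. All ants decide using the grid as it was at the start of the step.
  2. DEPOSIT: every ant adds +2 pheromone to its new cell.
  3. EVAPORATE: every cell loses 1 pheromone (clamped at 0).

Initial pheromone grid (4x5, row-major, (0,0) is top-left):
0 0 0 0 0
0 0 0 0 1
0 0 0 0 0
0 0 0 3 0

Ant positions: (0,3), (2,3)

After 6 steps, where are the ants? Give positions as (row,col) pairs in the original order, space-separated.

Step 1: ant0:(0,3)->E->(0,4) | ant1:(2,3)->S->(3,3)
  grid max=4 at (3,3)
Step 2: ant0:(0,4)->S->(1,4) | ant1:(3,3)->N->(2,3)
  grid max=3 at (3,3)
Step 3: ant0:(1,4)->N->(0,4) | ant1:(2,3)->S->(3,3)
  grid max=4 at (3,3)
Step 4: ant0:(0,4)->S->(1,4) | ant1:(3,3)->N->(2,3)
  grid max=3 at (3,3)
Step 5: ant0:(1,4)->N->(0,4) | ant1:(2,3)->S->(3,3)
  grid max=4 at (3,3)
Step 6: ant0:(0,4)->S->(1,4) | ant1:(3,3)->N->(2,3)
  grid max=3 at (3,3)

(1,4) (2,3)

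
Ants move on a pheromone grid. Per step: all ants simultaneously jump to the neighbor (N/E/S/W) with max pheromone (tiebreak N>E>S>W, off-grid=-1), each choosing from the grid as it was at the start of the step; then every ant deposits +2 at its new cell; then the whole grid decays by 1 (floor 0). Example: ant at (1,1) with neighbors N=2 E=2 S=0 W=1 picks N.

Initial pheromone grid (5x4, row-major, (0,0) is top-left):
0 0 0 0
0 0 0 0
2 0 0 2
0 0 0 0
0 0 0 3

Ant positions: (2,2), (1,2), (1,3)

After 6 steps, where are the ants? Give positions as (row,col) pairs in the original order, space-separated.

Step 1: ant0:(2,2)->E->(2,3) | ant1:(1,2)->N->(0,2) | ant2:(1,3)->S->(2,3)
  grid max=5 at (2,3)
Step 2: ant0:(2,3)->N->(1,3) | ant1:(0,2)->E->(0,3) | ant2:(2,3)->N->(1,3)
  grid max=4 at (2,3)
Step 3: ant0:(1,3)->S->(2,3) | ant1:(0,3)->S->(1,3) | ant2:(1,3)->S->(2,3)
  grid max=7 at (2,3)
Step 4: ant0:(2,3)->N->(1,3) | ant1:(1,3)->S->(2,3) | ant2:(2,3)->N->(1,3)
  grid max=8 at (2,3)
Step 5: ant0:(1,3)->S->(2,3) | ant1:(2,3)->N->(1,3) | ant2:(1,3)->S->(2,3)
  grid max=11 at (2,3)
Step 6: ant0:(2,3)->N->(1,3) | ant1:(1,3)->S->(2,3) | ant2:(2,3)->N->(1,3)
  grid max=12 at (2,3)

(1,3) (2,3) (1,3)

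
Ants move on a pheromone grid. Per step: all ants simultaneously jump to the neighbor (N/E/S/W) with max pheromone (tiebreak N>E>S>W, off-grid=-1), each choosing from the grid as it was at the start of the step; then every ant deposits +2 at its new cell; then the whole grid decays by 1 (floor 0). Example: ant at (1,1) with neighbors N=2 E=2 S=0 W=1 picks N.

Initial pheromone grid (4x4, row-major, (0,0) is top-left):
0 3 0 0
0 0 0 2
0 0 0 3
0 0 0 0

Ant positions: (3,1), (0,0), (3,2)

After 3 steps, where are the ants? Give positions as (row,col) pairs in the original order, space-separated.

Step 1: ant0:(3,1)->N->(2,1) | ant1:(0,0)->E->(0,1) | ant2:(3,2)->N->(2,2)
  grid max=4 at (0,1)
Step 2: ant0:(2,1)->E->(2,2) | ant1:(0,1)->E->(0,2) | ant2:(2,2)->E->(2,3)
  grid max=3 at (0,1)
Step 3: ant0:(2,2)->E->(2,3) | ant1:(0,2)->W->(0,1) | ant2:(2,3)->W->(2,2)
  grid max=4 at (0,1)

(2,3) (0,1) (2,2)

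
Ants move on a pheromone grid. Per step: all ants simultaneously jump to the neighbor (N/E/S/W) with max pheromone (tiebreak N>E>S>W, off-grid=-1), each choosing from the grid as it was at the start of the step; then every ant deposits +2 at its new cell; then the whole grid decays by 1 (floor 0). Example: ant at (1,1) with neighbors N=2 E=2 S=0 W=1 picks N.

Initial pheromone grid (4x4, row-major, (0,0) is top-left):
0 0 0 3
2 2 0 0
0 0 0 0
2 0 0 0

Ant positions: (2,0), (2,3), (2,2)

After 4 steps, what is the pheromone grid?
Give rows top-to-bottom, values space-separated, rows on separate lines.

After step 1: ants at (1,0),(1,3),(1,2)
  0 0 0 2
  3 1 1 1
  0 0 0 0
  1 0 0 0
After step 2: ants at (1,1),(0,3),(1,3)
  0 0 0 3
  2 2 0 2
  0 0 0 0
  0 0 0 0
After step 3: ants at (1,0),(1,3),(0,3)
  0 0 0 4
  3 1 0 3
  0 0 0 0
  0 0 0 0
After step 4: ants at (1,1),(0,3),(1,3)
  0 0 0 5
  2 2 0 4
  0 0 0 0
  0 0 0 0

0 0 0 5
2 2 0 4
0 0 0 0
0 0 0 0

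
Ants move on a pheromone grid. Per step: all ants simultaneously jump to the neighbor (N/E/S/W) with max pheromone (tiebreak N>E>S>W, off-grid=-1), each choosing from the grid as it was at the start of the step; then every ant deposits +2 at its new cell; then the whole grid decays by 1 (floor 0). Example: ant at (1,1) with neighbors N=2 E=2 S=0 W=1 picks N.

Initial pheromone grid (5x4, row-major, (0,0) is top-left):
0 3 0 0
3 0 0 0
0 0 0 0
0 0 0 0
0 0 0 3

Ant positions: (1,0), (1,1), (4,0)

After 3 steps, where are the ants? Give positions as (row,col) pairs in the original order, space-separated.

Step 1: ant0:(1,0)->N->(0,0) | ant1:(1,1)->N->(0,1) | ant2:(4,0)->N->(3,0)
  grid max=4 at (0,1)
Step 2: ant0:(0,0)->E->(0,1) | ant1:(0,1)->W->(0,0) | ant2:(3,0)->N->(2,0)
  grid max=5 at (0,1)
Step 3: ant0:(0,1)->W->(0,0) | ant1:(0,0)->E->(0,1) | ant2:(2,0)->N->(1,0)
  grid max=6 at (0,1)

(0,0) (0,1) (1,0)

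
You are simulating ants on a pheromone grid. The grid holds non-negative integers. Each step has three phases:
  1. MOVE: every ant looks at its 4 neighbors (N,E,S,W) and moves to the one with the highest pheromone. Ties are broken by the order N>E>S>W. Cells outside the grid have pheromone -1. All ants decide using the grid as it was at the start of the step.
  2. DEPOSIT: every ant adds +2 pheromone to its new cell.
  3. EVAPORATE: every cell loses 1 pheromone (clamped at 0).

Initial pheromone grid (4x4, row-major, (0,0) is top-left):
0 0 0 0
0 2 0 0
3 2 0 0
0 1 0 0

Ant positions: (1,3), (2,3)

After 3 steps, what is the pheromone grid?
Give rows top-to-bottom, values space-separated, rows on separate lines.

After step 1: ants at (0,3),(1,3)
  0 0 0 1
  0 1 0 1
  2 1 0 0
  0 0 0 0
After step 2: ants at (1,3),(0,3)
  0 0 0 2
  0 0 0 2
  1 0 0 0
  0 0 0 0
After step 3: ants at (0,3),(1,3)
  0 0 0 3
  0 0 0 3
  0 0 0 0
  0 0 0 0

0 0 0 3
0 0 0 3
0 0 0 0
0 0 0 0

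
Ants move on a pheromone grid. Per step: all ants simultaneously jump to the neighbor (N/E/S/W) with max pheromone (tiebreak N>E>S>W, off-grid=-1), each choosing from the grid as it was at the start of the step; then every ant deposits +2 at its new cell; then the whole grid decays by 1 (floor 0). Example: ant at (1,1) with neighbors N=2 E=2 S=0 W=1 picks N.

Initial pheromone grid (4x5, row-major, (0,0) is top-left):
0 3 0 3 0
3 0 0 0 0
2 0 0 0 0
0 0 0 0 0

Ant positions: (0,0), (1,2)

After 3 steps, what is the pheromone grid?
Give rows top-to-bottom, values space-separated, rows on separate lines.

After step 1: ants at (0,1),(0,2)
  0 4 1 2 0
  2 0 0 0 0
  1 0 0 0 0
  0 0 0 0 0
After step 2: ants at (0,2),(0,1)
  0 5 2 1 0
  1 0 0 0 0
  0 0 0 0 0
  0 0 0 0 0
After step 3: ants at (0,1),(0,2)
  0 6 3 0 0
  0 0 0 0 0
  0 0 0 0 0
  0 0 0 0 0

0 6 3 0 0
0 0 0 0 0
0 0 0 0 0
0 0 0 0 0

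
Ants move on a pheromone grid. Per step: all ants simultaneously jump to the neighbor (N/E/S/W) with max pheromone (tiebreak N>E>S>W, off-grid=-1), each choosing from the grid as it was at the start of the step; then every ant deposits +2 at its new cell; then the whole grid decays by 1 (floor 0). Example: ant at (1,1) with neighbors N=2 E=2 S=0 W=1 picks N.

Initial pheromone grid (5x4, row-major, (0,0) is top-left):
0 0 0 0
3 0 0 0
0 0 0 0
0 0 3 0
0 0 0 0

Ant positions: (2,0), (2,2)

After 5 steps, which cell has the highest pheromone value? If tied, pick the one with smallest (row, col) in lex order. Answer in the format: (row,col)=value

Step 1: ant0:(2,0)->N->(1,0) | ant1:(2,2)->S->(3,2)
  grid max=4 at (1,0)
Step 2: ant0:(1,0)->N->(0,0) | ant1:(3,2)->N->(2,2)
  grid max=3 at (1,0)
Step 3: ant0:(0,0)->S->(1,0) | ant1:(2,2)->S->(3,2)
  grid max=4 at (1,0)
Step 4: ant0:(1,0)->N->(0,0) | ant1:(3,2)->N->(2,2)
  grid max=3 at (1,0)
Step 5: ant0:(0,0)->S->(1,0) | ant1:(2,2)->S->(3,2)
  grid max=4 at (1,0)
Final grid:
  0 0 0 0
  4 0 0 0
  0 0 0 0
  0 0 4 0
  0 0 0 0
Max pheromone 4 at (1,0)

Answer: (1,0)=4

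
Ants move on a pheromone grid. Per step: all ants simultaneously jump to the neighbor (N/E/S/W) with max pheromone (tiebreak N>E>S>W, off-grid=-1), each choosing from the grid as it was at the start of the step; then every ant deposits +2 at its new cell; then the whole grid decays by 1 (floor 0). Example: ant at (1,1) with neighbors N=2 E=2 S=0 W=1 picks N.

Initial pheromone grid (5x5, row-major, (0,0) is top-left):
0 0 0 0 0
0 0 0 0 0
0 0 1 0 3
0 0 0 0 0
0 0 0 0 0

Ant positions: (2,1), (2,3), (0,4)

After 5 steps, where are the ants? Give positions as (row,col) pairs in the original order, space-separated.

Step 1: ant0:(2,1)->E->(2,2) | ant1:(2,3)->E->(2,4) | ant2:(0,4)->S->(1,4)
  grid max=4 at (2,4)
Step 2: ant0:(2,2)->N->(1,2) | ant1:(2,4)->N->(1,4) | ant2:(1,4)->S->(2,4)
  grid max=5 at (2,4)
Step 3: ant0:(1,2)->S->(2,2) | ant1:(1,4)->S->(2,4) | ant2:(2,4)->N->(1,4)
  grid max=6 at (2,4)
Step 4: ant0:(2,2)->N->(1,2) | ant1:(2,4)->N->(1,4) | ant2:(1,4)->S->(2,4)
  grid max=7 at (2,4)
Step 5: ant0:(1,2)->S->(2,2) | ant1:(1,4)->S->(2,4) | ant2:(2,4)->N->(1,4)
  grid max=8 at (2,4)

(2,2) (2,4) (1,4)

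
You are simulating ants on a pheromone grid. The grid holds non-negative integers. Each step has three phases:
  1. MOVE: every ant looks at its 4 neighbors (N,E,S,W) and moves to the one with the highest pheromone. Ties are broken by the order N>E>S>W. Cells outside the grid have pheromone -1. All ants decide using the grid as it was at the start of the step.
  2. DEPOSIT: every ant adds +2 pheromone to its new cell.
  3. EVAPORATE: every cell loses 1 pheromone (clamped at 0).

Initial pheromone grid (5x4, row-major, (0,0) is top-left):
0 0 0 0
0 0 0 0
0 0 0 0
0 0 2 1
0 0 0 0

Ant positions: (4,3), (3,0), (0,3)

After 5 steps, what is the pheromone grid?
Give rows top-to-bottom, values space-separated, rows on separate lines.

After step 1: ants at (3,3),(2,0),(1,3)
  0 0 0 0
  0 0 0 1
  1 0 0 0
  0 0 1 2
  0 0 0 0
After step 2: ants at (3,2),(1,0),(0,3)
  0 0 0 1
  1 0 0 0
  0 0 0 0
  0 0 2 1
  0 0 0 0
After step 3: ants at (3,3),(0,0),(1,3)
  1 0 0 0
  0 0 0 1
  0 0 0 0
  0 0 1 2
  0 0 0 0
After step 4: ants at (3,2),(0,1),(0,3)
  0 1 0 1
  0 0 0 0
  0 0 0 0
  0 0 2 1
  0 0 0 0
After step 5: ants at (3,3),(0,2),(1,3)
  0 0 1 0
  0 0 0 1
  0 0 0 0
  0 0 1 2
  0 0 0 0

0 0 1 0
0 0 0 1
0 0 0 0
0 0 1 2
0 0 0 0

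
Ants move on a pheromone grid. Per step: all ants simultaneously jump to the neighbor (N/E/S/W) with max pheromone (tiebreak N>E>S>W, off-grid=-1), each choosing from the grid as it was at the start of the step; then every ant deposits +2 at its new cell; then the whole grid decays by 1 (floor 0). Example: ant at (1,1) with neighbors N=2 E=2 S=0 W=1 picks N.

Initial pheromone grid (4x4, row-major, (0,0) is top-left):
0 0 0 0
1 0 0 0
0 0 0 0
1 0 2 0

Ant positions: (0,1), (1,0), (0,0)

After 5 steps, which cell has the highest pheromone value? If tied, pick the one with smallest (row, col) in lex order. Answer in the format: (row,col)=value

Step 1: ant0:(0,1)->E->(0,2) | ant1:(1,0)->N->(0,0) | ant2:(0,0)->S->(1,0)
  grid max=2 at (1,0)
Step 2: ant0:(0,2)->E->(0,3) | ant1:(0,0)->S->(1,0) | ant2:(1,0)->N->(0,0)
  grid max=3 at (1,0)
Step 3: ant0:(0,3)->S->(1,3) | ant1:(1,0)->N->(0,0) | ant2:(0,0)->S->(1,0)
  grid max=4 at (1,0)
Step 4: ant0:(1,3)->N->(0,3) | ant1:(0,0)->S->(1,0) | ant2:(1,0)->N->(0,0)
  grid max=5 at (1,0)
Step 5: ant0:(0,3)->S->(1,3) | ant1:(1,0)->N->(0,0) | ant2:(0,0)->S->(1,0)
  grid max=6 at (1,0)
Final grid:
  5 0 0 0
  6 0 0 1
  0 0 0 0
  0 0 0 0
Max pheromone 6 at (1,0)

Answer: (1,0)=6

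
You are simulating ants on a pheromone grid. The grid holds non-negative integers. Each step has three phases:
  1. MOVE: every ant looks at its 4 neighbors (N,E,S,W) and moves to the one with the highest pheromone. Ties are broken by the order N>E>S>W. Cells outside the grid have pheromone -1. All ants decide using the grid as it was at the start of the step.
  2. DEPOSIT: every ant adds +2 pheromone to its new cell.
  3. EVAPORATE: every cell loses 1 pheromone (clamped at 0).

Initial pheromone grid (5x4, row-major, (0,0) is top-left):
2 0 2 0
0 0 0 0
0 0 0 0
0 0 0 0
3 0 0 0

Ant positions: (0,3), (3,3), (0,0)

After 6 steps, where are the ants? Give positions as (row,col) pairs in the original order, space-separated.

Step 1: ant0:(0,3)->W->(0,2) | ant1:(3,3)->N->(2,3) | ant2:(0,0)->E->(0,1)
  grid max=3 at (0,2)
Step 2: ant0:(0,2)->W->(0,1) | ant1:(2,3)->N->(1,3) | ant2:(0,1)->E->(0,2)
  grid max=4 at (0,2)
Step 3: ant0:(0,1)->E->(0,2) | ant1:(1,3)->N->(0,3) | ant2:(0,2)->W->(0,1)
  grid max=5 at (0,2)
Step 4: ant0:(0,2)->W->(0,1) | ant1:(0,3)->W->(0,2) | ant2:(0,1)->E->(0,2)
  grid max=8 at (0,2)
Step 5: ant0:(0,1)->E->(0,2) | ant1:(0,2)->W->(0,1) | ant2:(0,2)->W->(0,1)
  grid max=9 at (0,2)
Step 6: ant0:(0,2)->W->(0,1) | ant1:(0,1)->E->(0,2) | ant2:(0,1)->E->(0,2)
  grid max=12 at (0,2)

(0,1) (0,2) (0,2)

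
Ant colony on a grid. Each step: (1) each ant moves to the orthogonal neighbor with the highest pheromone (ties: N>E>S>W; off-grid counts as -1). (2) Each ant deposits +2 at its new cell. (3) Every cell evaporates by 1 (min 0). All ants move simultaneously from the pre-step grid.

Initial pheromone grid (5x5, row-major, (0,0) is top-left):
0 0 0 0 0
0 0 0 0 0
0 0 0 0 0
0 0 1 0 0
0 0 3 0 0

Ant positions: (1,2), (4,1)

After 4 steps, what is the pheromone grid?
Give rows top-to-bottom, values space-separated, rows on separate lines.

After step 1: ants at (0,2),(4,2)
  0 0 1 0 0
  0 0 0 0 0
  0 0 0 0 0
  0 0 0 0 0
  0 0 4 0 0
After step 2: ants at (0,3),(3,2)
  0 0 0 1 0
  0 0 0 0 0
  0 0 0 0 0
  0 0 1 0 0
  0 0 3 0 0
After step 3: ants at (0,4),(4,2)
  0 0 0 0 1
  0 0 0 0 0
  0 0 0 0 0
  0 0 0 0 0
  0 0 4 0 0
After step 4: ants at (1,4),(3,2)
  0 0 0 0 0
  0 0 0 0 1
  0 0 0 0 0
  0 0 1 0 0
  0 0 3 0 0

0 0 0 0 0
0 0 0 0 1
0 0 0 0 0
0 0 1 0 0
0 0 3 0 0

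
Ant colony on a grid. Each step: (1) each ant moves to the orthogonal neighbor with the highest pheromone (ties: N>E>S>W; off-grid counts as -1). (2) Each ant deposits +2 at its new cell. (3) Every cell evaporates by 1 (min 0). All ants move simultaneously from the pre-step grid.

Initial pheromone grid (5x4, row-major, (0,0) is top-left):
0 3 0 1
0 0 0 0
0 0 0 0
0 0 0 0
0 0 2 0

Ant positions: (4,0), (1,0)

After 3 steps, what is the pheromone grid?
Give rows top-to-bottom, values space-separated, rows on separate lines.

After step 1: ants at (3,0),(0,0)
  1 2 0 0
  0 0 0 0
  0 0 0 0
  1 0 0 0
  0 0 1 0
After step 2: ants at (2,0),(0,1)
  0 3 0 0
  0 0 0 0
  1 0 0 0
  0 0 0 0
  0 0 0 0
After step 3: ants at (1,0),(0,2)
  0 2 1 0
  1 0 0 0
  0 0 0 0
  0 0 0 0
  0 0 0 0

0 2 1 0
1 0 0 0
0 0 0 0
0 0 0 0
0 0 0 0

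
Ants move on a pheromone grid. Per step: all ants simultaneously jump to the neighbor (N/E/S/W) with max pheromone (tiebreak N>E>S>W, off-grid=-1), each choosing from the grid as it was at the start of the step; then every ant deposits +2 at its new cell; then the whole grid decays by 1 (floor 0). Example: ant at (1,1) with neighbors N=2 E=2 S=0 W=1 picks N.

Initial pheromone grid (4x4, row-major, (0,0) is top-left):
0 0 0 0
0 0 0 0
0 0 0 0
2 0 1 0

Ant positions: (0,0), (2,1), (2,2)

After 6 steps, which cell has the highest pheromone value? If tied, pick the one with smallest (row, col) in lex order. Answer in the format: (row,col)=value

Step 1: ant0:(0,0)->E->(0,1) | ant1:(2,1)->N->(1,1) | ant2:(2,2)->S->(3,2)
  grid max=2 at (3,2)
Step 2: ant0:(0,1)->S->(1,1) | ant1:(1,1)->N->(0,1) | ant2:(3,2)->N->(2,2)
  grid max=2 at (0,1)
Step 3: ant0:(1,1)->N->(0,1) | ant1:(0,1)->S->(1,1) | ant2:(2,2)->S->(3,2)
  grid max=3 at (0,1)
Step 4: ant0:(0,1)->S->(1,1) | ant1:(1,1)->N->(0,1) | ant2:(3,2)->N->(2,2)
  grid max=4 at (0,1)
Step 5: ant0:(1,1)->N->(0,1) | ant1:(0,1)->S->(1,1) | ant2:(2,2)->S->(3,2)
  grid max=5 at (0,1)
Step 6: ant0:(0,1)->S->(1,1) | ant1:(1,1)->N->(0,1) | ant2:(3,2)->N->(2,2)
  grid max=6 at (0,1)
Final grid:
  0 6 0 0
  0 6 0 0
  0 0 1 0
  0 0 1 0
Max pheromone 6 at (0,1)

Answer: (0,1)=6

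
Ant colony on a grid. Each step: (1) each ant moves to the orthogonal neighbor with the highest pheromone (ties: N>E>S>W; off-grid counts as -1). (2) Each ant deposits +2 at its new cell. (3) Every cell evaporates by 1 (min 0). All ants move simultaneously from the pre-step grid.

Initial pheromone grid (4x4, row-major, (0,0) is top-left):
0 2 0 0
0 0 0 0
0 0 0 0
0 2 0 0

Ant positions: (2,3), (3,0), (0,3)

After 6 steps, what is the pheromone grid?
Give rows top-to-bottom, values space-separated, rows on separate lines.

After step 1: ants at (1,3),(3,1),(1,3)
  0 1 0 0
  0 0 0 3
  0 0 0 0
  0 3 0 0
After step 2: ants at (0,3),(2,1),(0,3)
  0 0 0 3
  0 0 0 2
  0 1 0 0
  0 2 0 0
After step 3: ants at (1,3),(3,1),(1,3)
  0 0 0 2
  0 0 0 5
  0 0 0 0
  0 3 0 0
After step 4: ants at (0,3),(2,1),(0,3)
  0 0 0 5
  0 0 0 4
  0 1 0 0
  0 2 0 0
After step 5: ants at (1,3),(3,1),(1,3)
  0 0 0 4
  0 0 0 7
  0 0 0 0
  0 3 0 0
After step 6: ants at (0,3),(2,1),(0,3)
  0 0 0 7
  0 0 0 6
  0 1 0 0
  0 2 0 0

0 0 0 7
0 0 0 6
0 1 0 0
0 2 0 0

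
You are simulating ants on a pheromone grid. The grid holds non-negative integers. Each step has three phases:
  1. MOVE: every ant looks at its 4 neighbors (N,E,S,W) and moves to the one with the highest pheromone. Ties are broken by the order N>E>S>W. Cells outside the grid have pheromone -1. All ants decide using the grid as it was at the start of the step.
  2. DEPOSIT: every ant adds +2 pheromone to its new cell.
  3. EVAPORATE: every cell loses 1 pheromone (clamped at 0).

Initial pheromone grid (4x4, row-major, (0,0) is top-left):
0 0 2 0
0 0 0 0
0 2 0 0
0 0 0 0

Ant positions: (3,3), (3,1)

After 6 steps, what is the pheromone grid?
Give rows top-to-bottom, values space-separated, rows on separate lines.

After step 1: ants at (2,3),(2,1)
  0 0 1 0
  0 0 0 0
  0 3 0 1
  0 0 0 0
After step 2: ants at (1,3),(1,1)
  0 0 0 0
  0 1 0 1
  0 2 0 0
  0 0 0 0
After step 3: ants at (0,3),(2,1)
  0 0 0 1
  0 0 0 0
  0 3 0 0
  0 0 0 0
After step 4: ants at (1,3),(1,1)
  0 0 0 0
  0 1 0 1
  0 2 0 0
  0 0 0 0
After step 5: ants at (0,3),(2,1)
  0 0 0 1
  0 0 0 0
  0 3 0 0
  0 0 0 0
After step 6: ants at (1,3),(1,1)
  0 0 0 0
  0 1 0 1
  0 2 0 0
  0 0 0 0

0 0 0 0
0 1 0 1
0 2 0 0
0 0 0 0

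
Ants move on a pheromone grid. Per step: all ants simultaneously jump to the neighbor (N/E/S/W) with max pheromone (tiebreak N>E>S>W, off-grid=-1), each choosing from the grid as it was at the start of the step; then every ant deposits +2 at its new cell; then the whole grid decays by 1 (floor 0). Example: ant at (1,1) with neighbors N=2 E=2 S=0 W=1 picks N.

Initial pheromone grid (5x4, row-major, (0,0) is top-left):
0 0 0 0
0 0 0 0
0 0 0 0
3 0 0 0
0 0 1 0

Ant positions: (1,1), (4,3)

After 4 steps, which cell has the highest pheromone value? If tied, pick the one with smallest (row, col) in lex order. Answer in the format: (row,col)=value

Step 1: ant0:(1,1)->N->(0,1) | ant1:(4,3)->W->(4,2)
  grid max=2 at (3,0)
Step 2: ant0:(0,1)->E->(0,2) | ant1:(4,2)->N->(3,2)
  grid max=1 at (0,2)
Step 3: ant0:(0,2)->E->(0,3) | ant1:(3,2)->S->(4,2)
  grid max=2 at (4,2)
Step 4: ant0:(0,3)->S->(1,3) | ant1:(4,2)->N->(3,2)
  grid max=1 at (1,3)
Final grid:
  0 0 0 0
  0 0 0 1
  0 0 0 0
  0 0 1 0
  0 0 1 0
Max pheromone 1 at (1,3)

Answer: (1,3)=1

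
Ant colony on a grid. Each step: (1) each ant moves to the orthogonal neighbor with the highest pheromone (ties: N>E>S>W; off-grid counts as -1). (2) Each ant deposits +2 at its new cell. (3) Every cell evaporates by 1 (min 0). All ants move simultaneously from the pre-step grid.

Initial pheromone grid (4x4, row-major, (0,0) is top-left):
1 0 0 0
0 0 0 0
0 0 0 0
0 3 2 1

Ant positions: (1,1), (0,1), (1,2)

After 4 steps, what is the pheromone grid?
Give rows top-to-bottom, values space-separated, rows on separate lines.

After step 1: ants at (0,1),(0,0),(0,2)
  2 1 1 0
  0 0 0 0
  0 0 0 0
  0 2 1 0
After step 2: ants at (0,0),(0,1),(0,1)
  3 4 0 0
  0 0 0 0
  0 0 0 0
  0 1 0 0
After step 3: ants at (0,1),(0,0),(0,0)
  6 5 0 0
  0 0 0 0
  0 0 0 0
  0 0 0 0
After step 4: ants at (0,0),(0,1),(0,1)
  7 8 0 0
  0 0 0 0
  0 0 0 0
  0 0 0 0

7 8 0 0
0 0 0 0
0 0 0 0
0 0 0 0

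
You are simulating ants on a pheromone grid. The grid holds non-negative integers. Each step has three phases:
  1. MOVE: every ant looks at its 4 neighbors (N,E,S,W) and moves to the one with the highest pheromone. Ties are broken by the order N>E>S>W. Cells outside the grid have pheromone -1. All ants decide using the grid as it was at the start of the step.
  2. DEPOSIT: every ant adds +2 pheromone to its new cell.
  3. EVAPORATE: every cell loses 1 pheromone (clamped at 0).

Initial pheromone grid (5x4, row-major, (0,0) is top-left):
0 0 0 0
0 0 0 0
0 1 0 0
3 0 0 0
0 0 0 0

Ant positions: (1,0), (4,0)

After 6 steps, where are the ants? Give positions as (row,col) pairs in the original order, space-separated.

Step 1: ant0:(1,0)->N->(0,0) | ant1:(4,0)->N->(3,0)
  grid max=4 at (3,0)
Step 2: ant0:(0,0)->E->(0,1) | ant1:(3,0)->N->(2,0)
  grid max=3 at (3,0)
Step 3: ant0:(0,1)->E->(0,2) | ant1:(2,0)->S->(3,0)
  grid max=4 at (3,0)
Step 4: ant0:(0,2)->E->(0,3) | ant1:(3,0)->N->(2,0)
  grid max=3 at (3,0)
Step 5: ant0:(0,3)->S->(1,3) | ant1:(2,0)->S->(3,0)
  grid max=4 at (3,0)
Step 6: ant0:(1,3)->N->(0,3) | ant1:(3,0)->N->(2,0)
  grid max=3 at (3,0)

(0,3) (2,0)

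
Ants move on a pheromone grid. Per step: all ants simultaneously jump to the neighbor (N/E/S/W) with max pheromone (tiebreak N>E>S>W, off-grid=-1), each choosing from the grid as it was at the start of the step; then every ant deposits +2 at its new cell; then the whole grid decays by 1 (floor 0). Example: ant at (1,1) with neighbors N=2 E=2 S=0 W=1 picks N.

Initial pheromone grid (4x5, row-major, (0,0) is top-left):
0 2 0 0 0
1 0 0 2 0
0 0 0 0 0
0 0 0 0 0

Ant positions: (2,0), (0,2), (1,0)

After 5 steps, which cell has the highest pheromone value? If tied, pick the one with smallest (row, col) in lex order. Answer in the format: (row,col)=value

Step 1: ant0:(2,0)->N->(1,0) | ant1:(0,2)->W->(0,1) | ant2:(1,0)->N->(0,0)
  grid max=3 at (0,1)
Step 2: ant0:(1,0)->N->(0,0) | ant1:(0,1)->W->(0,0) | ant2:(0,0)->E->(0,1)
  grid max=4 at (0,0)
Step 3: ant0:(0,0)->E->(0,1) | ant1:(0,0)->E->(0,1) | ant2:(0,1)->W->(0,0)
  grid max=7 at (0,1)
Step 4: ant0:(0,1)->W->(0,0) | ant1:(0,1)->W->(0,0) | ant2:(0,0)->E->(0,1)
  grid max=8 at (0,0)
Step 5: ant0:(0,0)->E->(0,1) | ant1:(0,0)->E->(0,1) | ant2:(0,1)->W->(0,0)
  grid max=11 at (0,1)
Final grid:
  9 11 0 0 0
  0 0 0 0 0
  0 0 0 0 0
  0 0 0 0 0
Max pheromone 11 at (0,1)

Answer: (0,1)=11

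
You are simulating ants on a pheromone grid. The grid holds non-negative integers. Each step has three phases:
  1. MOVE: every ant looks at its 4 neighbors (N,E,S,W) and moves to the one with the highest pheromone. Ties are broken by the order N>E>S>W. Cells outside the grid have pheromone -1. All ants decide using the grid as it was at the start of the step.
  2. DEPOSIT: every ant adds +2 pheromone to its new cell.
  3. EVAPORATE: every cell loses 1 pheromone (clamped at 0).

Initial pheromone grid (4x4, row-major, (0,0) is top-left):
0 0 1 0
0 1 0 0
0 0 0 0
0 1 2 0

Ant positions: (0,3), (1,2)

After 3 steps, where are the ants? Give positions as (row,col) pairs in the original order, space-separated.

Step 1: ant0:(0,3)->W->(0,2) | ant1:(1,2)->N->(0,2)
  grid max=4 at (0,2)
Step 2: ant0:(0,2)->E->(0,3) | ant1:(0,2)->E->(0,3)
  grid max=3 at (0,2)
Step 3: ant0:(0,3)->W->(0,2) | ant1:(0,3)->W->(0,2)
  grid max=6 at (0,2)

(0,2) (0,2)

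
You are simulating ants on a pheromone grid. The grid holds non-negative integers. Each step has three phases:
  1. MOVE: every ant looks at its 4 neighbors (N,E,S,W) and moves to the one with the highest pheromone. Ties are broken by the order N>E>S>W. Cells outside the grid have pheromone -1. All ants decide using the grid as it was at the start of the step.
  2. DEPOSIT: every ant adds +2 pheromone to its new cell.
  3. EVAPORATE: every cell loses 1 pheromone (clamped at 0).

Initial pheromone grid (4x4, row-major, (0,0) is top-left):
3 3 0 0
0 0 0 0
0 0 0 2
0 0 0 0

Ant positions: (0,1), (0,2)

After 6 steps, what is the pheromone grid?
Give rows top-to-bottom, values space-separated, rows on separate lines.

After step 1: ants at (0,0),(0,1)
  4 4 0 0
  0 0 0 0
  0 0 0 1
  0 0 0 0
After step 2: ants at (0,1),(0,0)
  5 5 0 0
  0 0 0 0
  0 0 0 0
  0 0 0 0
After step 3: ants at (0,0),(0,1)
  6 6 0 0
  0 0 0 0
  0 0 0 0
  0 0 0 0
After step 4: ants at (0,1),(0,0)
  7 7 0 0
  0 0 0 0
  0 0 0 0
  0 0 0 0
After step 5: ants at (0,0),(0,1)
  8 8 0 0
  0 0 0 0
  0 0 0 0
  0 0 0 0
After step 6: ants at (0,1),(0,0)
  9 9 0 0
  0 0 0 0
  0 0 0 0
  0 0 0 0

9 9 0 0
0 0 0 0
0 0 0 0
0 0 0 0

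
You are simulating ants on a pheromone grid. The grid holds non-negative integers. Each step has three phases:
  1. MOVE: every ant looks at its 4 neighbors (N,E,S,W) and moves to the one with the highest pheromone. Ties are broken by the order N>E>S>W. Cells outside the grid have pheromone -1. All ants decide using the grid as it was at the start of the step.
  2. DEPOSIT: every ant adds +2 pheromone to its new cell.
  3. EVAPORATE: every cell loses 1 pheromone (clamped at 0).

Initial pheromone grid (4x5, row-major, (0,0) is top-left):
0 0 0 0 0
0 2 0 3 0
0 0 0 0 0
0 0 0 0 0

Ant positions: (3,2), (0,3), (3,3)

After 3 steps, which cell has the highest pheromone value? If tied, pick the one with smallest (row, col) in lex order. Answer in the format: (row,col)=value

Answer: (1,3)=8

Derivation:
Step 1: ant0:(3,2)->N->(2,2) | ant1:(0,3)->S->(1,3) | ant2:(3,3)->N->(2,3)
  grid max=4 at (1,3)
Step 2: ant0:(2,2)->E->(2,3) | ant1:(1,3)->S->(2,3) | ant2:(2,3)->N->(1,3)
  grid max=5 at (1,3)
Step 3: ant0:(2,3)->N->(1,3) | ant1:(2,3)->N->(1,3) | ant2:(1,3)->S->(2,3)
  grid max=8 at (1,3)
Final grid:
  0 0 0 0 0
  0 0 0 8 0
  0 0 0 5 0
  0 0 0 0 0
Max pheromone 8 at (1,3)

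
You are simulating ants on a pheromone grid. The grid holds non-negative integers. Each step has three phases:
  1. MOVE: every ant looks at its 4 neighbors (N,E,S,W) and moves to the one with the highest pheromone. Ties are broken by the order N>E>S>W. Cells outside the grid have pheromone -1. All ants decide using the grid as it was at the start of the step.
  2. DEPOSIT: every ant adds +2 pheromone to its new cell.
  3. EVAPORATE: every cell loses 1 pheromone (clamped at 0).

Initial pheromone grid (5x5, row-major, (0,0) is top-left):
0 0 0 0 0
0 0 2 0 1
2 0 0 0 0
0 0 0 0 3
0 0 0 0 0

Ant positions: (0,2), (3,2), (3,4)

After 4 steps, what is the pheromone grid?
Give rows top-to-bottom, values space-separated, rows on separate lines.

After step 1: ants at (1,2),(2,2),(2,4)
  0 0 0 0 0
  0 0 3 0 0
  1 0 1 0 1
  0 0 0 0 2
  0 0 0 0 0
After step 2: ants at (2,2),(1,2),(3,4)
  0 0 0 0 0
  0 0 4 0 0
  0 0 2 0 0
  0 0 0 0 3
  0 0 0 0 0
After step 3: ants at (1,2),(2,2),(2,4)
  0 0 0 0 0
  0 0 5 0 0
  0 0 3 0 1
  0 0 0 0 2
  0 0 0 0 0
After step 4: ants at (2,2),(1,2),(3,4)
  0 0 0 0 0
  0 0 6 0 0
  0 0 4 0 0
  0 0 0 0 3
  0 0 0 0 0

0 0 0 0 0
0 0 6 0 0
0 0 4 0 0
0 0 0 0 3
0 0 0 0 0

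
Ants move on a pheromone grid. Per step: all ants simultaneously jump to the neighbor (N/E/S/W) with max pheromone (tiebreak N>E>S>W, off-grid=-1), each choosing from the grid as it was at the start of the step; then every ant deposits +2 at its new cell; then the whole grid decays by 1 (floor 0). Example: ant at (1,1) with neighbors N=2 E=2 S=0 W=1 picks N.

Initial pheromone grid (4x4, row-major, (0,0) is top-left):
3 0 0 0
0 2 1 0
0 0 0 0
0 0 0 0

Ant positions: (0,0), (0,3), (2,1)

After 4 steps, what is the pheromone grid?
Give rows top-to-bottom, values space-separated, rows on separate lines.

After step 1: ants at (0,1),(1,3),(1,1)
  2 1 0 0
  0 3 0 1
  0 0 0 0
  0 0 0 0
After step 2: ants at (1,1),(0,3),(0,1)
  1 2 0 1
  0 4 0 0
  0 0 0 0
  0 0 0 0
After step 3: ants at (0,1),(1,3),(1,1)
  0 3 0 0
  0 5 0 1
  0 0 0 0
  0 0 0 0
After step 4: ants at (1,1),(0,3),(0,1)
  0 4 0 1
  0 6 0 0
  0 0 0 0
  0 0 0 0

0 4 0 1
0 6 0 0
0 0 0 0
0 0 0 0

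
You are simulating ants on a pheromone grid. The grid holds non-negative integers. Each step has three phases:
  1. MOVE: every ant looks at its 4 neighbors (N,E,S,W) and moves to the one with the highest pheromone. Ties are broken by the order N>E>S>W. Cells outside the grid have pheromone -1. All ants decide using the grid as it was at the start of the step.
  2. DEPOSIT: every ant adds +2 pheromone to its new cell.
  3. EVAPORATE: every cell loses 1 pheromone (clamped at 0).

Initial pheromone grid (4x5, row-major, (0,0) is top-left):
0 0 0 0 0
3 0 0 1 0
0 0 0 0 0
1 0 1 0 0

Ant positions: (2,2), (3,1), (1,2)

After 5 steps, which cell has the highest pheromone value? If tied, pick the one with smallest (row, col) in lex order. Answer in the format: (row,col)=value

Step 1: ant0:(2,2)->S->(3,2) | ant1:(3,1)->E->(3,2) | ant2:(1,2)->E->(1,3)
  grid max=4 at (3,2)
Step 2: ant0:(3,2)->N->(2,2) | ant1:(3,2)->N->(2,2) | ant2:(1,3)->N->(0,3)
  grid max=3 at (2,2)
Step 3: ant0:(2,2)->S->(3,2) | ant1:(2,2)->S->(3,2) | ant2:(0,3)->S->(1,3)
  grid max=6 at (3,2)
Step 4: ant0:(3,2)->N->(2,2) | ant1:(3,2)->N->(2,2) | ant2:(1,3)->N->(0,3)
  grid max=5 at (2,2)
Step 5: ant0:(2,2)->S->(3,2) | ant1:(2,2)->S->(3,2) | ant2:(0,3)->S->(1,3)
  grid max=8 at (3,2)
Final grid:
  0 0 0 0 0
  0 0 0 2 0
  0 0 4 0 0
  0 0 8 0 0
Max pheromone 8 at (3,2)

Answer: (3,2)=8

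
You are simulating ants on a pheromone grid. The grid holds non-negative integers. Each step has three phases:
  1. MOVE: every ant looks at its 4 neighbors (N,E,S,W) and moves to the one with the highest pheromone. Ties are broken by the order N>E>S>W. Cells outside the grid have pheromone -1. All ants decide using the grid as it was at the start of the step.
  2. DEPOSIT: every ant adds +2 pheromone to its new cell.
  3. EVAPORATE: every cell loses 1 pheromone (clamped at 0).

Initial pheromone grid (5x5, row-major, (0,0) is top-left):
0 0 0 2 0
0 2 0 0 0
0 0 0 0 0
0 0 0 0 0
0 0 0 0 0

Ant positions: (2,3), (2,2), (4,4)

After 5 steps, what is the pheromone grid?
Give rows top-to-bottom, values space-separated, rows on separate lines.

After step 1: ants at (1,3),(1,2),(3,4)
  0 0 0 1 0
  0 1 1 1 0
  0 0 0 0 0
  0 0 0 0 1
  0 0 0 0 0
After step 2: ants at (0,3),(1,3),(2,4)
  0 0 0 2 0
  0 0 0 2 0
  0 0 0 0 1
  0 0 0 0 0
  0 0 0 0 0
After step 3: ants at (1,3),(0,3),(1,4)
  0 0 0 3 0
  0 0 0 3 1
  0 0 0 0 0
  0 0 0 0 0
  0 0 0 0 0
After step 4: ants at (0,3),(1,3),(1,3)
  0 0 0 4 0
  0 0 0 6 0
  0 0 0 0 0
  0 0 0 0 0
  0 0 0 0 0
After step 5: ants at (1,3),(0,3),(0,3)
  0 0 0 7 0
  0 0 0 7 0
  0 0 0 0 0
  0 0 0 0 0
  0 0 0 0 0

0 0 0 7 0
0 0 0 7 0
0 0 0 0 0
0 0 0 0 0
0 0 0 0 0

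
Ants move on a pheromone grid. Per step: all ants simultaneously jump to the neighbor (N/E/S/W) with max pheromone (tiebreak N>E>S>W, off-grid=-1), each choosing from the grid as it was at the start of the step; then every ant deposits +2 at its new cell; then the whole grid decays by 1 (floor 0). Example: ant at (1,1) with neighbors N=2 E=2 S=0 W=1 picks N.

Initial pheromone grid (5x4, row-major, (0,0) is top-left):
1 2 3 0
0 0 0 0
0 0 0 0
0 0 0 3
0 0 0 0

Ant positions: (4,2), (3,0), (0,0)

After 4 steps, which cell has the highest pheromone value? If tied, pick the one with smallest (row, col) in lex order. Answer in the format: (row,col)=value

Answer: (0,1)=4

Derivation:
Step 1: ant0:(4,2)->N->(3,2) | ant1:(3,0)->N->(2,0) | ant2:(0,0)->E->(0,1)
  grid max=3 at (0,1)
Step 2: ant0:(3,2)->E->(3,3) | ant1:(2,0)->N->(1,0) | ant2:(0,1)->E->(0,2)
  grid max=3 at (0,2)
Step 3: ant0:(3,3)->N->(2,3) | ant1:(1,0)->N->(0,0) | ant2:(0,2)->W->(0,1)
  grid max=3 at (0,1)
Step 4: ant0:(2,3)->S->(3,3) | ant1:(0,0)->E->(0,1) | ant2:(0,1)->E->(0,2)
  grid max=4 at (0,1)
Final grid:
  0 4 3 0
  0 0 0 0
  0 0 0 0
  0 0 0 3
  0 0 0 0
Max pheromone 4 at (0,1)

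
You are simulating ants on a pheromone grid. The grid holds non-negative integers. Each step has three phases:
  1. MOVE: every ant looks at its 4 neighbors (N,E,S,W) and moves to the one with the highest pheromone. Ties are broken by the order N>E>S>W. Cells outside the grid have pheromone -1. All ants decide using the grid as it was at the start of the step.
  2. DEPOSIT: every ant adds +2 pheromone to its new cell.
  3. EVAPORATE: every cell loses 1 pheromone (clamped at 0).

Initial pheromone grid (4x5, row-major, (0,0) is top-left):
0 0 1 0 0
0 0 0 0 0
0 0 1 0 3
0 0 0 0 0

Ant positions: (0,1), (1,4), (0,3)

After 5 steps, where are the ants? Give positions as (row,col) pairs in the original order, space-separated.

Step 1: ant0:(0,1)->E->(0,2) | ant1:(1,4)->S->(2,4) | ant2:(0,3)->W->(0,2)
  grid max=4 at (0,2)
Step 2: ant0:(0,2)->E->(0,3) | ant1:(2,4)->N->(1,4) | ant2:(0,2)->E->(0,3)
  grid max=3 at (0,2)
Step 3: ant0:(0,3)->W->(0,2) | ant1:(1,4)->S->(2,4) | ant2:(0,3)->W->(0,2)
  grid max=6 at (0,2)
Step 4: ant0:(0,2)->E->(0,3) | ant1:(2,4)->N->(1,4) | ant2:(0,2)->E->(0,3)
  grid max=5 at (0,2)
Step 5: ant0:(0,3)->W->(0,2) | ant1:(1,4)->S->(2,4) | ant2:(0,3)->W->(0,2)
  grid max=8 at (0,2)

(0,2) (2,4) (0,2)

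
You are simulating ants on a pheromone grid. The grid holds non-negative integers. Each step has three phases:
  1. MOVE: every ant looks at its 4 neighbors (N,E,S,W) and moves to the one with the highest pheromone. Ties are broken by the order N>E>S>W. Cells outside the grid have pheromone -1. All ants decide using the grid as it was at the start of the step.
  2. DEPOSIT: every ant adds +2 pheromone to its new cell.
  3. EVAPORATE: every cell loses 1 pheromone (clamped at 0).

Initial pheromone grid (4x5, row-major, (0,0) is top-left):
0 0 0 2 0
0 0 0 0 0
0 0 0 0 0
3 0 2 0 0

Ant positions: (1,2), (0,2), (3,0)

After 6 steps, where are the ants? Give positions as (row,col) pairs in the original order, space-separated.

Step 1: ant0:(1,2)->N->(0,2) | ant1:(0,2)->E->(0,3) | ant2:(3,0)->N->(2,0)
  grid max=3 at (0,3)
Step 2: ant0:(0,2)->E->(0,3) | ant1:(0,3)->W->(0,2) | ant2:(2,0)->S->(3,0)
  grid max=4 at (0,3)
Step 3: ant0:(0,3)->W->(0,2) | ant1:(0,2)->E->(0,3) | ant2:(3,0)->N->(2,0)
  grid max=5 at (0,3)
Step 4: ant0:(0,2)->E->(0,3) | ant1:(0,3)->W->(0,2) | ant2:(2,0)->S->(3,0)
  grid max=6 at (0,3)
Step 5: ant0:(0,3)->W->(0,2) | ant1:(0,2)->E->(0,3) | ant2:(3,0)->N->(2,0)
  grid max=7 at (0,3)
Step 6: ant0:(0,2)->E->(0,3) | ant1:(0,3)->W->(0,2) | ant2:(2,0)->S->(3,0)
  grid max=8 at (0,3)

(0,3) (0,2) (3,0)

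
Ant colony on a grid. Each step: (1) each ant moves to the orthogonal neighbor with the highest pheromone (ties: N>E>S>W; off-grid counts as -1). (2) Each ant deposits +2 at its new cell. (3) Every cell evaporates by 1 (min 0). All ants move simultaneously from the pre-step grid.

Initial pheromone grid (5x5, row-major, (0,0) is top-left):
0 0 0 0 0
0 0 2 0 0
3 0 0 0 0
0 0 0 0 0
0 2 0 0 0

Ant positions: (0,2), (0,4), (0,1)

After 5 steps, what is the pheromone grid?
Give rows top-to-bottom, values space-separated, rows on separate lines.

After step 1: ants at (1,2),(1,4),(0,2)
  0 0 1 0 0
  0 0 3 0 1
  2 0 0 0 0
  0 0 0 0 0
  0 1 0 0 0
After step 2: ants at (0,2),(0,4),(1,2)
  0 0 2 0 1
  0 0 4 0 0
  1 0 0 0 0
  0 0 0 0 0
  0 0 0 0 0
After step 3: ants at (1,2),(1,4),(0,2)
  0 0 3 0 0
  0 0 5 0 1
  0 0 0 0 0
  0 0 0 0 0
  0 0 0 0 0
After step 4: ants at (0,2),(0,4),(1,2)
  0 0 4 0 1
  0 0 6 0 0
  0 0 0 0 0
  0 0 0 0 0
  0 0 0 0 0
After step 5: ants at (1,2),(1,4),(0,2)
  0 0 5 0 0
  0 0 7 0 1
  0 0 0 0 0
  0 0 0 0 0
  0 0 0 0 0

0 0 5 0 0
0 0 7 0 1
0 0 0 0 0
0 0 0 0 0
0 0 0 0 0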